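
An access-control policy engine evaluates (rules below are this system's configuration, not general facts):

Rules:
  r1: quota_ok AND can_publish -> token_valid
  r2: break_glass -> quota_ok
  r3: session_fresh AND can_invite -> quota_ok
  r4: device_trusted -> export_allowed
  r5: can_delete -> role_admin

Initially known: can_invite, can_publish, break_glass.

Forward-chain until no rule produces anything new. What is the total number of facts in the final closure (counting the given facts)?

5

[1] r2 [break_glass -> quota_ok]. ⇒ new: quota_ok.
[2] r1 [quota_ok AND can_publish -> token_valid]. ⇒ new: token_valid.
Closure: {break_glass, can_invite, can_publish, quota_ok, token_valid} — 5 facts.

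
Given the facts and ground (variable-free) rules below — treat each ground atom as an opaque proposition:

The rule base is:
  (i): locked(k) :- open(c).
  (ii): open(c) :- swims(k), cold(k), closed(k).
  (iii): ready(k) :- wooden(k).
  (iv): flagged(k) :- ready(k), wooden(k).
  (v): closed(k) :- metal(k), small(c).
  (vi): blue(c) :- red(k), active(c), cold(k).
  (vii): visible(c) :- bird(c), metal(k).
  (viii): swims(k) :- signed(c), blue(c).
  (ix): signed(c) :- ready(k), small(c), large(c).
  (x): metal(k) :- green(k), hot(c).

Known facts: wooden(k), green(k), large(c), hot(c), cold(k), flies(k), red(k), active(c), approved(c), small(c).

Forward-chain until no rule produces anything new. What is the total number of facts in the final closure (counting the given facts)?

19

Round 1 — (iii), (vi), (x), derive ready(k), blue(c), metal(k).
Round 2 — (iv), (v), (ix), derive flagged(k), closed(k), signed(c).
Round 3 — (viii), derive swims(k).
Round 4 — (ii), derive open(c).
Round 5 — (i), derive locked(k).
Closure: {active(c), approved(c), blue(c), closed(k), cold(k), flagged(k), flies(k), green(k), hot(c), large(c), locked(k), metal(k), open(c), ready(k), red(k), signed(c), small(c), swims(k), wooden(k)} — 19 facts.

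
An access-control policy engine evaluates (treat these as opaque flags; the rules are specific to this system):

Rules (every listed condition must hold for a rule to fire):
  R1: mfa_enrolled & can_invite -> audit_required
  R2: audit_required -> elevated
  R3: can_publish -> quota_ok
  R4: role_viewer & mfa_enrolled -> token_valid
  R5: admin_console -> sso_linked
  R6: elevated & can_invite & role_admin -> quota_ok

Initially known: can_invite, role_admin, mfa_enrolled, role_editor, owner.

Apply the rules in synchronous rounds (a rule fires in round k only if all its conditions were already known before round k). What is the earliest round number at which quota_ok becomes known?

3

Round 1 — R1, derive audit_required.
Round 2 — R2, derive elevated.
Round 3 — R6, derive quota_ok.
quota_ok first appears in round 3.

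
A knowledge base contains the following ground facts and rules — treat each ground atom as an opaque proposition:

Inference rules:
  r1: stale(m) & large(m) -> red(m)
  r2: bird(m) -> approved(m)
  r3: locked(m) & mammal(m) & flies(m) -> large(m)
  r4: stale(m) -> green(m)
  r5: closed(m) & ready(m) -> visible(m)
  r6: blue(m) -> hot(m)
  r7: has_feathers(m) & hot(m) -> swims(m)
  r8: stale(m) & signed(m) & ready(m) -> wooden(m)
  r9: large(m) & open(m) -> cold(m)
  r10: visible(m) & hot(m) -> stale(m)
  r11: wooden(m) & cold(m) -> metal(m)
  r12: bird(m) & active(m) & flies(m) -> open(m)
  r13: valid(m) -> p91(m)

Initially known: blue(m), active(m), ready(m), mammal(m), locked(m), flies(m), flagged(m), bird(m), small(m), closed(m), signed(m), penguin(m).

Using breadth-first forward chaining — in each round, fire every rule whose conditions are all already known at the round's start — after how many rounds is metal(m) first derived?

Round 1: r2 [bird(m) -> approved(m)]; r3 [locked(m) & mammal(m) & flies(m) -> large(m)]; r5 [closed(m) & ready(m) -> visible(m)]; r6 [blue(m) -> hot(m)]; r12 [bird(m) & active(m) & flies(m) -> open(m)]. Adds approved(m), large(m), visible(m), hot(m), open(m).
Round 2: r9 [large(m) & open(m) -> cold(m)]; r10 [visible(m) & hot(m) -> stale(m)]. Adds cold(m), stale(m).
Round 3: r1 [stale(m) & large(m) -> red(m)]; r4 [stale(m) -> green(m)]; r8 [stale(m) & signed(m) & ready(m) -> wooden(m)]. Adds red(m), green(m), wooden(m).
Round 4: r11 [wooden(m) & cold(m) -> metal(m)]. Adds metal(m).
metal(m) first appears in round 4.

4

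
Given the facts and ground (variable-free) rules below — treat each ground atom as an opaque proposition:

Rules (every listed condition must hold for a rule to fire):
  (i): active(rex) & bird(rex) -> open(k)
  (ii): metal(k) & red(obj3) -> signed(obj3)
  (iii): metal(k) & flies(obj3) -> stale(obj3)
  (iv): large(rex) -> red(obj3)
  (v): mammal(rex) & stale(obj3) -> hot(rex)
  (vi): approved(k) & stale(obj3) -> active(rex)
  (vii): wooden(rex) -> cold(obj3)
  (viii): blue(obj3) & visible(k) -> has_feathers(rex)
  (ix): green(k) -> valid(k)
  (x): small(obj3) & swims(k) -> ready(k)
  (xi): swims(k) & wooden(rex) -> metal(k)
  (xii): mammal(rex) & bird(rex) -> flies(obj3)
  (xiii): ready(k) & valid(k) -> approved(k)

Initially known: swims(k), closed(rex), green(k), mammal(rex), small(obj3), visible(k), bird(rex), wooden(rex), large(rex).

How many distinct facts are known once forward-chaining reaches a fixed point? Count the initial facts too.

Round 1 — (iv), (vii), (ix), (x), (xi), (xii), derive red(obj3), cold(obj3), valid(k), ready(k), metal(k), flies(obj3).
Round 2 — (ii), (iii), (xiii), derive signed(obj3), stale(obj3), approved(k).
Round 3 — (v), (vi), derive hot(rex), active(rex).
Round 4 — (i), derive open(k).
Closure: {active(rex), approved(k), bird(rex), closed(rex), cold(obj3), flies(obj3), green(k), hot(rex), large(rex), mammal(rex), metal(k), open(k), ready(k), red(obj3), signed(obj3), small(obj3), stale(obj3), swims(k), valid(k), visible(k), wooden(rex)} — 21 facts.

21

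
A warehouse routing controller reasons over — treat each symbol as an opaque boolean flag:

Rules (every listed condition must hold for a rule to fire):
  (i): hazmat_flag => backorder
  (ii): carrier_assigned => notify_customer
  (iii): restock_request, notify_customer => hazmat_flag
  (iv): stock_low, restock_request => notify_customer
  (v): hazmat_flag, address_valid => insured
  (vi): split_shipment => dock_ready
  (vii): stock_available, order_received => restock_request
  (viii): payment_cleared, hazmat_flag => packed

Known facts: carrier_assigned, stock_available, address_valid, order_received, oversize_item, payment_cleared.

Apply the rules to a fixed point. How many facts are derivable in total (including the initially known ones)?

Round 1 — (ii), (vii), derive notify_customer, restock_request.
Round 2 — (iii), derive hazmat_flag.
Round 3 — (i), (v), (viii), derive backorder, insured, packed.
Closure: {address_valid, backorder, carrier_assigned, hazmat_flag, insured, notify_customer, order_received, oversize_item, packed, payment_cleared, restock_request, stock_available} — 12 facts.

12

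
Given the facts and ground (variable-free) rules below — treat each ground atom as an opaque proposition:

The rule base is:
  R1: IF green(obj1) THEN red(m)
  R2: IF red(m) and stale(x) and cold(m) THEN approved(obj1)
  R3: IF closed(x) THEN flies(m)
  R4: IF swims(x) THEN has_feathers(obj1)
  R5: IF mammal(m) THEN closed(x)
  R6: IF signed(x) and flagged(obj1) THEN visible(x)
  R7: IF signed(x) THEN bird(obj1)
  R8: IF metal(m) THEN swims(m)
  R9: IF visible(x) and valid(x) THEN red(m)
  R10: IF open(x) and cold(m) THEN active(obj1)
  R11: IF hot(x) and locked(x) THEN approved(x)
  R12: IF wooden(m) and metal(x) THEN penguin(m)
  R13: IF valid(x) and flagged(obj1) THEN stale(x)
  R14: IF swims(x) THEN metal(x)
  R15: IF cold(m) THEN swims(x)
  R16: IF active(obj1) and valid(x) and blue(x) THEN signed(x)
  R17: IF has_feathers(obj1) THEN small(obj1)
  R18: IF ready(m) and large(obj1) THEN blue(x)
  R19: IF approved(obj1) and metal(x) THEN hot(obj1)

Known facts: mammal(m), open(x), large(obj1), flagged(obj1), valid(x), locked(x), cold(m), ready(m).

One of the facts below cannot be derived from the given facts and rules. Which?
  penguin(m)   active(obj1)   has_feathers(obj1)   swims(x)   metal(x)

penguin(m)

[1] R5 [IF mammal(m) THEN closed(x)]; R10 [IF open(x) and cold(m) THEN active(obj1)]; R13 [IF valid(x) and flagged(obj1) THEN stale(x)]; R15 [IF cold(m) THEN swims(x)]; R18 [IF ready(m) and large(obj1) THEN blue(x)]. ⇒ new: closed(x), active(obj1), stale(x), swims(x), blue(x).
[2] R3 [IF closed(x) THEN flies(m)]; R4 [IF swims(x) THEN has_feathers(obj1)]; R14 [IF swims(x) THEN metal(x)]; R16 [IF active(obj1) and valid(x) and blue(x) THEN signed(x)]. ⇒ new: flies(m), has_feathers(obj1), metal(x), signed(x).
[3] R6 [IF signed(x) and flagged(obj1) THEN visible(x)]; R7 [IF signed(x) THEN bird(obj1)]; R17 [IF has_feathers(obj1) THEN small(obj1)]. ⇒ new: visible(x), bird(obj1), small(obj1).
[4] R9 [IF visible(x) and valid(x) THEN red(m)]. ⇒ new: red(m).
[5] R2 [IF red(m) and stale(x) and cold(m) THEN approved(obj1)]. ⇒ new: approved(obj1).
[6] R19 [IF approved(obj1) and metal(x) THEN hot(obj1)]. ⇒ new: hot(obj1).
Derived: metal(x) (round 2), has_feathers(obj1) (round 2), swims(x) (round 1), active(obj1) (round 1). penguin(m) never appears in any round.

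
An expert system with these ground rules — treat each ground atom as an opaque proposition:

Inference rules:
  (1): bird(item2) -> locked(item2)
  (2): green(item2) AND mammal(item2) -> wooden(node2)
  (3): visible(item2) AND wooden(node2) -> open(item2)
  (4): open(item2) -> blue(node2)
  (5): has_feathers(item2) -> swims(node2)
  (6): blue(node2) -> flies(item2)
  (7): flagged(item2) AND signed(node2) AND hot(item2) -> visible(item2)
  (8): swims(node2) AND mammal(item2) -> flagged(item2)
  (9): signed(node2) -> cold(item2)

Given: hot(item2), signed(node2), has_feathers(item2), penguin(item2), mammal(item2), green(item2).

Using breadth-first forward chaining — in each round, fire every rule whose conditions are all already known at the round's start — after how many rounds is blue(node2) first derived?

[1] (2) [green(item2) AND mammal(item2) -> wooden(node2)]; (5) [has_feathers(item2) -> swims(node2)]; (9) [signed(node2) -> cold(item2)]. ⇒ new: wooden(node2), swims(node2), cold(item2).
[2] (8) [swims(node2) AND mammal(item2) -> flagged(item2)]. ⇒ new: flagged(item2).
[3] (7) [flagged(item2) AND signed(node2) AND hot(item2) -> visible(item2)]. ⇒ new: visible(item2).
[4] (3) [visible(item2) AND wooden(node2) -> open(item2)]. ⇒ new: open(item2).
[5] (4) [open(item2) -> blue(node2)]. ⇒ new: blue(node2).
blue(node2) first appears in round 5.

5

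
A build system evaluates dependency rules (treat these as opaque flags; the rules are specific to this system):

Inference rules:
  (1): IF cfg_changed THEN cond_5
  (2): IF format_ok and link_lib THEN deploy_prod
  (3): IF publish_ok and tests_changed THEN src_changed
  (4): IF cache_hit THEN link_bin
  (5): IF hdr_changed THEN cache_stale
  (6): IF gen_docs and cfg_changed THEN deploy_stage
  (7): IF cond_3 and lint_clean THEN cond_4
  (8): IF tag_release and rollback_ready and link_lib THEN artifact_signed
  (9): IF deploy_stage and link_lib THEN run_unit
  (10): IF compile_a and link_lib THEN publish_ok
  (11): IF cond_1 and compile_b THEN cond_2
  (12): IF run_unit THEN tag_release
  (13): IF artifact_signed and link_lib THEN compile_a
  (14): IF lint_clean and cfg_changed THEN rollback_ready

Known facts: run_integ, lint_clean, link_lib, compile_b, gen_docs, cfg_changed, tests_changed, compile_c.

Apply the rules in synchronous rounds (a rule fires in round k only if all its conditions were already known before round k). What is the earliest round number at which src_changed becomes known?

7

Round 1 fires (1), (6), (14), giving cond_5, deploy_stage, rollback_ready.
Round 2 fires (9), giving run_unit.
Round 3 fires (12), giving tag_release.
Round 4 fires (8), giving artifact_signed.
Round 5 fires (13), giving compile_a.
Round 6 fires (10), giving publish_ok.
Round 7 fires (3), giving src_changed.
src_changed first appears in round 7.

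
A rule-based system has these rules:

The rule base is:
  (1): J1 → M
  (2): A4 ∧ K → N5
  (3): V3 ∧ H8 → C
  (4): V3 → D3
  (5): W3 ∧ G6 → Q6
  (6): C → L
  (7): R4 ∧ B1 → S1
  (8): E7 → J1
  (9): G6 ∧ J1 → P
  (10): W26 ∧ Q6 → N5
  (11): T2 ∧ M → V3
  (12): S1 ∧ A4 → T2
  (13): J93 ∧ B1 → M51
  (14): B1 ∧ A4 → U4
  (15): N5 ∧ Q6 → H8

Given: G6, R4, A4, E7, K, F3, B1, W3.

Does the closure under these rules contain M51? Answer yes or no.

no

[1] (2) [A4 ∧ K → N5]; (5) [W3 ∧ G6 → Q6]; (7) [R4 ∧ B1 → S1]; (8) [E7 → J1]; (14) [B1 ∧ A4 → U4]. ⇒ new: N5, Q6, S1, J1, U4.
[2] (1) [J1 → M]; (9) [G6 ∧ J1 → P]; (12) [S1 ∧ A4 → T2]; (15) [N5 ∧ Q6 → H8]. ⇒ new: M, P, T2, H8.
[3] (11) [T2 ∧ M → V3]. ⇒ new: V3.
[4] (3) [V3 ∧ H8 → C]; (4) [V3 → D3]. ⇒ new: C, D3.
[5] (6) [C → L]. ⇒ new: L.
Fixed point reached. M51 is concluded only by (13); (13) needs J93 (never derived).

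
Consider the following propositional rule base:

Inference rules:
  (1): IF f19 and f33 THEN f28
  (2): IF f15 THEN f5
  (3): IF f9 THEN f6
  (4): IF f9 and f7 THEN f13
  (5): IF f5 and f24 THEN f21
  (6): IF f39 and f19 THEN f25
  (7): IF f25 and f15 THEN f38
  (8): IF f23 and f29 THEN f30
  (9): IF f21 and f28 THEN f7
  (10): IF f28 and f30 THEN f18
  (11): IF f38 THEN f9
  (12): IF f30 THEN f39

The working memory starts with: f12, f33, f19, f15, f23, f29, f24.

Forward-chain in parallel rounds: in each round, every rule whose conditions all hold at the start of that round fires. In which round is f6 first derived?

6

Round 1 — (1), (2), (8), derive f28, f5, f30.
Round 2 — (5), (10), (12), derive f21, f18, f39.
Round 3 — (6), (9), derive f25, f7.
Round 4 — (7), derive f38.
Round 5 — (11), derive f9.
Round 6 — (3), (4), derive f6, f13.
f6 first appears in round 6.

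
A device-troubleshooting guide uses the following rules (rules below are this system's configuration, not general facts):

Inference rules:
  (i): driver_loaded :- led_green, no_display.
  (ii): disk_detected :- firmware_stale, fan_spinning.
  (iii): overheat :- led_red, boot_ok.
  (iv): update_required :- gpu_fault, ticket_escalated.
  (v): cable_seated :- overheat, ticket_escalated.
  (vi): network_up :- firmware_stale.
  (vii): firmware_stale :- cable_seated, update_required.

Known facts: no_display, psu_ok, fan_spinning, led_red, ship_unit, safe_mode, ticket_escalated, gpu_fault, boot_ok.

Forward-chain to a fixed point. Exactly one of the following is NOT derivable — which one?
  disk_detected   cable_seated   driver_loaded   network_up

driver_loaded

Round 1 fires (iii), (iv), giving overheat, update_required.
Round 2 fires (v), giving cable_seated.
Round 3 fires (vii), giving firmware_stale.
Round 4 fires (ii), (vi), giving disk_detected, network_up.
Derived: network_up (round 4), disk_detected (round 4), cable_seated (round 2). driver_loaded never appears in any round.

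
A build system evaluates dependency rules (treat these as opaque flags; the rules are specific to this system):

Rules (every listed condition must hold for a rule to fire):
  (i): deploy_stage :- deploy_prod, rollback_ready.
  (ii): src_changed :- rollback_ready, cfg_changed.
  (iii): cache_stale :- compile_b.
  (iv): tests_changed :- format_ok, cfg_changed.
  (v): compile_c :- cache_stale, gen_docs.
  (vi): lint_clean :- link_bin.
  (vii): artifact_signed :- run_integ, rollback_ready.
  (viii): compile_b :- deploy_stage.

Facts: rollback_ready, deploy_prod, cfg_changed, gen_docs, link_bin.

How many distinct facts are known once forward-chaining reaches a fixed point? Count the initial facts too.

11

Round 1 fires (i), (ii), (vi), giving deploy_stage, src_changed, lint_clean.
Round 2 fires (viii), giving compile_b.
Round 3 fires (iii), giving cache_stale.
Round 4 fires (v), giving compile_c.
Closure: {cache_stale, cfg_changed, compile_b, compile_c, deploy_prod, deploy_stage, gen_docs, link_bin, lint_clean, rollback_ready, src_changed} — 11 facts.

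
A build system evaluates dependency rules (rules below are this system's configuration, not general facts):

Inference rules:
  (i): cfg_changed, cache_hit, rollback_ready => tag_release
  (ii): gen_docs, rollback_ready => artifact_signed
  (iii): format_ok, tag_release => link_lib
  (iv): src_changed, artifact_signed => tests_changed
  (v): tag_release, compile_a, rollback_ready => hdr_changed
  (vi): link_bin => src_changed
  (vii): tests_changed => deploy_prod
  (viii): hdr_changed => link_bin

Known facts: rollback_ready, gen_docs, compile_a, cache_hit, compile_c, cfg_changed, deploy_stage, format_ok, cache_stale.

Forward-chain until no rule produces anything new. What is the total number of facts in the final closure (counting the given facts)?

17

[1] (i) [cfg_changed, cache_hit, rollback_ready => tag_release]; (ii) [gen_docs, rollback_ready => artifact_signed]. ⇒ new: tag_release, artifact_signed.
[2] (iii) [format_ok, tag_release => link_lib]; (v) [tag_release, compile_a, rollback_ready => hdr_changed]. ⇒ new: link_lib, hdr_changed.
[3] (viii) [hdr_changed => link_bin]. ⇒ new: link_bin.
[4] (vi) [link_bin => src_changed]. ⇒ new: src_changed.
[5] (iv) [src_changed, artifact_signed => tests_changed]. ⇒ new: tests_changed.
[6] (vii) [tests_changed => deploy_prod]. ⇒ new: deploy_prod.
Closure: {artifact_signed, cache_hit, cache_stale, cfg_changed, compile_a, compile_c, deploy_prod, deploy_stage, format_ok, gen_docs, hdr_changed, link_bin, link_lib, rollback_ready, src_changed, tag_release, tests_changed} — 17 facts.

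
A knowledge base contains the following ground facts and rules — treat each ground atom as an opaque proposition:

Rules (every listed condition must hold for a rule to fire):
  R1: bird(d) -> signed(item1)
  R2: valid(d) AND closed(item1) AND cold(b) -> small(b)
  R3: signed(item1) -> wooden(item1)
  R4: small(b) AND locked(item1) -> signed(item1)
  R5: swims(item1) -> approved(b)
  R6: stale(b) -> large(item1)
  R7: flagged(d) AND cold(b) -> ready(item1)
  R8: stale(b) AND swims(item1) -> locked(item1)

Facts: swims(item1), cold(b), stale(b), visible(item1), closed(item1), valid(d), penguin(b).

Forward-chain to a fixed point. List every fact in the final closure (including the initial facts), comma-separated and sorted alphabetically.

approved(b), closed(item1), cold(b), large(item1), locked(item1), penguin(b), signed(item1), small(b), stale(b), swims(item1), valid(d), visible(item1), wooden(item1)

Round 1: R2 [valid(d) AND closed(item1) AND cold(b) -> small(b)]; R5 [swims(item1) -> approved(b)]; R6 [stale(b) -> large(item1)]; R8 [stale(b) AND swims(item1) -> locked(item1)]. New: small(b), approved(b), large(item1), locked(item1).
Round 2: R4 [small(b) AND locked(item1) -> signed(item1)]. New: signed(item1).
Round 3: R3 [signed(item1) -> wooden(item1)]. New: wooden(item1).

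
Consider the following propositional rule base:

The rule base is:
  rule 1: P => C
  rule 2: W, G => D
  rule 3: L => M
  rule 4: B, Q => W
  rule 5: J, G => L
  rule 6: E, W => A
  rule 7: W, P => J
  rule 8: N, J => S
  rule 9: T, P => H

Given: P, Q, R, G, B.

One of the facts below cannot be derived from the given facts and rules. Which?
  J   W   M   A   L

Round 1: rule 1 [P => C]; rule 4 [B, Q => W]. New: C, W.
Round 2: rule 2 [W, G => D]; rule 7 [W, P => J]. New: D, J.
Round 3: rule 5 [J, G => L]. New: L.
Round 4: rule 3 [L => M]. New: M.
Derived: L (round 3), J (round 2), M (round 4), W (round 1). A never appears in any round.

A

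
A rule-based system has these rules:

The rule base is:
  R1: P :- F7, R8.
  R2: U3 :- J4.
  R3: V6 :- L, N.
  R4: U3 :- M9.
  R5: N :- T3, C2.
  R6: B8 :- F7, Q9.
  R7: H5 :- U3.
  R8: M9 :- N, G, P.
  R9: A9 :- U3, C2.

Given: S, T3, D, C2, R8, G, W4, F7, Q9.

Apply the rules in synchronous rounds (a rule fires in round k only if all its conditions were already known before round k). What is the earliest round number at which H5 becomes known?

4

Round 1: R1 [P :- F7, R8.]; R5 [N :- T3, C2.]; R6 [B8 :- F7, Q9.]. Adds P, N, B8.
Round 2: R8 [M9 :- N, G, P.]. Adds M9.
Round 3: R4 [U3 :- M9.]. Adds U3.
Round 4: R7 [H5 :- U3.]; R9 [A9 :- U3, C2.]. Adds H5, A9.
H5 first appears in round 4.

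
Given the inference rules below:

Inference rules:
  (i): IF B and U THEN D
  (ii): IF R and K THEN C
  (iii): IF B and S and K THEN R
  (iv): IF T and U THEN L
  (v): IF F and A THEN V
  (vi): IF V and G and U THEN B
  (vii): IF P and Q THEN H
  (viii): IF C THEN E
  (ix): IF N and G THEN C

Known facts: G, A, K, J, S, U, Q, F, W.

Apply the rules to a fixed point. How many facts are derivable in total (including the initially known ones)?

15

Round 1: (v) [IF F and A THEN V]. New: V.
Round 2: (vi) [IF V and G and U THEN B]. New: B.
Round 3: (i) [IF B and U THEN D]; (iii) [IF B and S and K THEN R]. New: D, R.
Round 4: (ii) [IF R and K THEN C]. New: C.
Round 5: (viii) [IF C THEN E]. New: E.
Closure: {A, B, C, D, E, F, G, J, K, Q, R, S, U, V, W} — 15 facts.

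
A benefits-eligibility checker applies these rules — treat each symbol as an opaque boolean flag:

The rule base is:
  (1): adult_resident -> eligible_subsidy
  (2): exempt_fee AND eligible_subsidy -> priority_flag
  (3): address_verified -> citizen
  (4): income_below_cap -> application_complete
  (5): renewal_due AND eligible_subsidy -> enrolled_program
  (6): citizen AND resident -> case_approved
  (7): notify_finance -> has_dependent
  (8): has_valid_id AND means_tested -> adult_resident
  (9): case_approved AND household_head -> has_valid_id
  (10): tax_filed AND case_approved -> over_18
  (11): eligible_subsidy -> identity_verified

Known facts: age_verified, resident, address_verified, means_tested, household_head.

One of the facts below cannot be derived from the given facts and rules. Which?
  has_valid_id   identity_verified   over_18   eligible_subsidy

Round 1: (3) [address_verified -> citizen]. New: citizen.
Round 2: (6) [citizen AND resident -> case_approved]. New: case_approved.
Round 3: (9) [case_approved AND household_head -> has_valid_id]. New: has_valid_id.
Round 4: (8) [has_valid_id AND means_tested -> adult_resident]. New: adult_resident.
Round 5: (1) [adult_resident -> eligible_subsidy]. New: eligible_subsidy.
Round 6: (11) [eligible_subsidy -> identity_verified]. New: identity_verified.
Derived: eligible_subsidy (round 5), has_valid_id (round 3), identity_verified (round 6). over_18 never appears in any round.

over_18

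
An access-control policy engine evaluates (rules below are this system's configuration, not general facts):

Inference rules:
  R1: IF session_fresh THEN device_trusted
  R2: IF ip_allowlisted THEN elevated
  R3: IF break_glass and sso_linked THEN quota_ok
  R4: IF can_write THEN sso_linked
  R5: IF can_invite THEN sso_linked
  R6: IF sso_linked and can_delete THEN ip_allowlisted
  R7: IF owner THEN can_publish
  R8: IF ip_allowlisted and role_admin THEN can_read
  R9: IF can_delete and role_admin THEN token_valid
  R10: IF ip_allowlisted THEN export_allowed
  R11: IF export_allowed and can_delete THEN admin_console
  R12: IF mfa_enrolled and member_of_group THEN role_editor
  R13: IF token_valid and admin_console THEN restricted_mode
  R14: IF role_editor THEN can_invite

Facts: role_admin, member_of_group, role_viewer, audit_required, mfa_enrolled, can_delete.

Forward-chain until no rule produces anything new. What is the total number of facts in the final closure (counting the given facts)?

16

Round 1 fires R9, R12, giving token_valid, role_editor.
Round 2 fires R14, giving can_invite.
Round 3 fires R5, giving sso_linked.
Round 4 fires R6, giving ip_allowlisted.
Round 5 fires R2, R8, R10, giving elevated, can_read, export_allowed.
Round 6 fires R11, giving admin_console.
Round 7 fires R13, giving restricted_mode.
Closure: {admin_console, audit_required, can_delete, can_invite, can_read, elevated, export_allowed, ip_allowlisted, member_of_group, mfa_enrolled, restricted_mode, role_admin, role_editor, role_viewer, sso_linked, token_valid} — 16 facts.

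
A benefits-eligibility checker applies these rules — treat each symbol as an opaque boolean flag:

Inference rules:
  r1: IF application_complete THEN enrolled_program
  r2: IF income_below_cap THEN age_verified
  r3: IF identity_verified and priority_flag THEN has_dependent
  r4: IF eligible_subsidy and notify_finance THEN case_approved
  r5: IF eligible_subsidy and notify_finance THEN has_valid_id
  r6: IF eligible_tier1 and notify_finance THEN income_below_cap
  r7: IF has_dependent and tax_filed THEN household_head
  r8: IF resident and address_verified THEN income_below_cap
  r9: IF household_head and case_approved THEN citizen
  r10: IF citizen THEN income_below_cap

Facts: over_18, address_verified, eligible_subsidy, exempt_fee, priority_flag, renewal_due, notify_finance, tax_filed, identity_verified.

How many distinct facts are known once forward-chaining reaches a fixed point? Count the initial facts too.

16

[1] r3 [IF identity_verified and priority_flag THEN has_dependent]; r4 [IF eligible_subsidy and notify_finance THEN case_approved]; r5 [IF eligible_subsidy and notify_finance THEN has_valid_id]. ⇒ new: has_dependent, case_approved, has_valid_id.
[2] r7 [IF has_dependent and tax_filed THEN household_head]. ⇒ new: household_head.
[3] r9 [IF household_head and case_approved THEN citizen]. ⇒ new: citizen.
[4] r10 [IF citizen THEN income_below_cap]. ⇒ new: income_below_cap.
[5] r2 [IF income_below_cap THEN age_verified]. ⇒ new: age_verified.
Closure: {address_verified, age_verified, case_approved, citizen, eligible_subsidy, exempt_fee, has_dependent, has_valid_id, household_head, identity_verified, income_below_cap, notify_finance, over_18, priority_flag, renewal_due, tax_filed} — 16 facts.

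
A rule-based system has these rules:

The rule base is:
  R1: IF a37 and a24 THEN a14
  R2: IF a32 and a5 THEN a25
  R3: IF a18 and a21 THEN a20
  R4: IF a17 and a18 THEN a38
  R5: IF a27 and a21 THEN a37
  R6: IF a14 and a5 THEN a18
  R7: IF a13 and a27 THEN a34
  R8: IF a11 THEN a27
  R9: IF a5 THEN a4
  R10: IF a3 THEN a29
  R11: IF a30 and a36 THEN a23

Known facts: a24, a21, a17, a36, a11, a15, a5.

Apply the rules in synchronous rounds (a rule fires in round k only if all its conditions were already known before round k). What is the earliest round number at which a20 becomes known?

Round 1 — R8, R9, derive a27, a4.
Round 2 — R5, derive a37.
Round 3 — R1, derive a14.
Round 4 — R6, derive a18.
Round 5 — R3, R4, derive a20, a38.
a20 first appears in round 5.

5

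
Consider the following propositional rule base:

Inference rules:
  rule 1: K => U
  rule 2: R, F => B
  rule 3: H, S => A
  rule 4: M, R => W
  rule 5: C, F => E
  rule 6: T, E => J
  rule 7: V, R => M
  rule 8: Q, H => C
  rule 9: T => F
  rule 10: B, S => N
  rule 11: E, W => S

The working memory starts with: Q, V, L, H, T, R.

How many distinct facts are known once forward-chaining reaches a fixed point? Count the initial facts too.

16

Round 1 — rule 7, rule 8, rule 9, derive M, C, F.
Round 2 — rule 2, rule 4, rule 5, derive B, W, E.
Round 3 — rule 6, rule 11, derive J, S.
Round 4 — rule 3, rule 10, derive A, N.
Closure: {A, B, C, E, F, H, J, L, M, N, Q, R, S, T, V, W} — 16 facts.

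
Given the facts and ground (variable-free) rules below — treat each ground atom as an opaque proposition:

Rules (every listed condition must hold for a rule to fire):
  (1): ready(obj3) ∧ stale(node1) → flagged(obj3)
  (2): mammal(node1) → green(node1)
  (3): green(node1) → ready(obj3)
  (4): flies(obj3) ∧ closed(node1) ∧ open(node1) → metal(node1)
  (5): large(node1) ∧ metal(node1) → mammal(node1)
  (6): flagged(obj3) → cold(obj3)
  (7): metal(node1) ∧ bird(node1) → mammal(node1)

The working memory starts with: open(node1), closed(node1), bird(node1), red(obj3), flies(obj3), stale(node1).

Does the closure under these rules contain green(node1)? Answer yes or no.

yes

Round 1: (4) [flies(obj3) ∧ closed(node1) ∧ open(node1) → metal(node1)]. Adds metal(node1).
Round 2: (7) [metal(node1) ∧ bird(node1) → mammal(node1)]. Adds mammal(node1).
Round 3: (2) [mammal(node1) → green(node1)]. Adds green(node1).
Round 4: (3) [green(node1) → ready(obj3)]. Adds ready(obj3).
Round 5: (1) [ready(obj3) ∧ stale(node1) → flagged(obj3)]. Adds flagged(obj3).
Round 6: (6) [flagged(obj3) → cold(obj3)]. Adds cold(obj3).
green(node1) appears in round 3, so it is derivable.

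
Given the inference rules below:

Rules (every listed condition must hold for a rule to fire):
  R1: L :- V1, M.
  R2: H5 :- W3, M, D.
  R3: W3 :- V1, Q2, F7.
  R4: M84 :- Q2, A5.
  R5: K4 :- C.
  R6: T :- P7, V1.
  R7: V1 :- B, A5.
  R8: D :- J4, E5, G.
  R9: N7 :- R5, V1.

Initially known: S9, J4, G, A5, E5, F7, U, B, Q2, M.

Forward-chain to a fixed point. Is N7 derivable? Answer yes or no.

Round 1 — R4, R7, R8, derive M84, V1, D.
Round 2 — R1, R3, derive L, W3.
Round 3 — R2, derive H5.
Fixed point reached. N7 is concluded only by R9; R9 needs R5 (never derived).

no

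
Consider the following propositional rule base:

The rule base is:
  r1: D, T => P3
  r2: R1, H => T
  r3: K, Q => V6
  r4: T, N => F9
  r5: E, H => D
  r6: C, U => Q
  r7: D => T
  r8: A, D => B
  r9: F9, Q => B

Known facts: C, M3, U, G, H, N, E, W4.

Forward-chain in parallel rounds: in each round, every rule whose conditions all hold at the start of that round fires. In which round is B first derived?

Round 1: r5 [E, H => D]; r6 [C, U => Q]. New: D, Q.
Round 2: r7 [D => T]. New: T.
Round 3: r1 [D, T => P3]; r4 [T, N => F9]. New: P3, F9.
Round 4: r9 [F9, Q => B]. New: B.
B first appears in round 4.

4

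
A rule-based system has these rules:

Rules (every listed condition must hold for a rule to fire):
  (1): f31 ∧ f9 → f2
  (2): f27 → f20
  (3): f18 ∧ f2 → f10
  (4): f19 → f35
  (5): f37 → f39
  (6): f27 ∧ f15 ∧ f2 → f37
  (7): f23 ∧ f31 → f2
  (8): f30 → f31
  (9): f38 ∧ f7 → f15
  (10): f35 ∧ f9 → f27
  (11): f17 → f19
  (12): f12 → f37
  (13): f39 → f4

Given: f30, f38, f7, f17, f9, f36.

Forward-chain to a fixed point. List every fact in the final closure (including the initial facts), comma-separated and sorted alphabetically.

[1] (8) [f30 → f31]; (9) [f38 ∧ f7 → f15]; (11) [f17 → f19]. ⇒ new: f31, f15, f19.
[2] (1) [f31 ∧ f9 → f2]; (4) [f19 → f35]. ⇒ new: f2, f35.
[3] (10) [f35 ∧ f9 → f27]. ⇒ new: f27.
[4] (2) [f27 → f20]; (6) [f27 ∧ f15 ∧ f2 → f37]. ⇒ new: f20, f37.
[5] (5) [f37 → f39]. ⇒ new: f39.
[6] (13) [f39 → f4]. ⇒ new: f4.

f15, f17, f19, f2, f20, f27, f30, f31, f35, f36, f37, f38, f39, f4, f7, f9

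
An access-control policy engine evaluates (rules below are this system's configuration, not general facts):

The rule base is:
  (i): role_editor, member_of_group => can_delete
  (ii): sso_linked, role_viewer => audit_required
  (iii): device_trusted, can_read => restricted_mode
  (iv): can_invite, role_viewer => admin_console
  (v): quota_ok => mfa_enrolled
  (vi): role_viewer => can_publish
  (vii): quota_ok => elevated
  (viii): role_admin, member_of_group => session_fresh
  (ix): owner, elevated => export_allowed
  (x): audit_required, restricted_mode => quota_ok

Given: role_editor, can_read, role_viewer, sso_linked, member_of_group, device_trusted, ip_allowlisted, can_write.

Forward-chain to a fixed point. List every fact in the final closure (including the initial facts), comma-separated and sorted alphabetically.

audit_required, can_delete, can_publish, can_read, can_write, device_trusted, elevated, ip_allowlisted, member_of_group, mfa_enrolled, quota_ok, restricted_mode, role_editor, role_viewer, sso_linked

Round 1 — (i), (ii), (iii), (vi), derive can_delete, audit_required, restricted_mode, can_publish.
Round 2 — (x), derive quota_ok.
Round 3 — (v), (vii), derive mfa_enrolled, elevated.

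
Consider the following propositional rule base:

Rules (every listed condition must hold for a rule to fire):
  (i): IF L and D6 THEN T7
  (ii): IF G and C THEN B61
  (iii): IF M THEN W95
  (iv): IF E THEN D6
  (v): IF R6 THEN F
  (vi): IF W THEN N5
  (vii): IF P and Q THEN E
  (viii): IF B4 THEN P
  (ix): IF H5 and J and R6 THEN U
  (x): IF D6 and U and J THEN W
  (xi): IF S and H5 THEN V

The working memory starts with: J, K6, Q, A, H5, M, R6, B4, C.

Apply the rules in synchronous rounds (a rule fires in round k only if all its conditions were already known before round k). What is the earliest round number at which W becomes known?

Round 1: (iii) [IF M THEN W95]; (v) [IF R6 THEN F]; (viii) [IF B4 THEN P]; (ix) [IF H5 and J and R6 THEN U]. New: W95, F, P, U.
Round 2: (vii) [IF P and Q THEN E]. New: E.
Round 3: (iv) [IF E THEN D6]. New: D6.
Round 4: (x) [IF D6 and U and J THEN W]. New: W.
W first appears in round 4.

4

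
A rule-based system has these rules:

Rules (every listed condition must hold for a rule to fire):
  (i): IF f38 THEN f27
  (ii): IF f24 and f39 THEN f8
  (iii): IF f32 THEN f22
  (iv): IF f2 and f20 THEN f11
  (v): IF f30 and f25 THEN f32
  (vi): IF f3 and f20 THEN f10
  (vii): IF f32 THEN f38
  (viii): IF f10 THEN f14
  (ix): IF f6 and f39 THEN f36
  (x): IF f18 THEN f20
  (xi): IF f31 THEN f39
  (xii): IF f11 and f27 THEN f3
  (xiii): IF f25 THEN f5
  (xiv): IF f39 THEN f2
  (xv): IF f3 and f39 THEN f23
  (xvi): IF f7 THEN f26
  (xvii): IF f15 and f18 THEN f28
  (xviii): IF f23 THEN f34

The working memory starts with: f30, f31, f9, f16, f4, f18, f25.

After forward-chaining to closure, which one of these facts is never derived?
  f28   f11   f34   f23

Round 1 — (v), (x), (xi), (xiii), derive f32, f20, f39, f5.
Round 2 — (iii), (vii), (xiv), derive f22, f38, f2.
Round 3 — (i), (iv), derive f27, f11.
Round 4 — (xii), derive f3.
Round 5 — (vi), (xv), derive f10, f23.
Round 6 — (viii), (xviii), derive f14, f34.
Derived: f11 (round 3), f34 (round 6), f23 (round 5). f28 never appears in any round.

f28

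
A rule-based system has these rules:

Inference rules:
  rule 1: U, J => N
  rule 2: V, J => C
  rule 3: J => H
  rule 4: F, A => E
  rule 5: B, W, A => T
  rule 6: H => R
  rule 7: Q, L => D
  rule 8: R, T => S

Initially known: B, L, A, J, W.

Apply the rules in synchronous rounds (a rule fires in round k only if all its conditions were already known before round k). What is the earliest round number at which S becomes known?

Round 1: rule 3 [J => H]; rule 5 [B, W, A => T]. Adds H, T.
Round 2: rule 6 [H => R]. Adds R.
Round 3: rule 8 [R, T => S]. Adds S.
S first appears in round 3.

3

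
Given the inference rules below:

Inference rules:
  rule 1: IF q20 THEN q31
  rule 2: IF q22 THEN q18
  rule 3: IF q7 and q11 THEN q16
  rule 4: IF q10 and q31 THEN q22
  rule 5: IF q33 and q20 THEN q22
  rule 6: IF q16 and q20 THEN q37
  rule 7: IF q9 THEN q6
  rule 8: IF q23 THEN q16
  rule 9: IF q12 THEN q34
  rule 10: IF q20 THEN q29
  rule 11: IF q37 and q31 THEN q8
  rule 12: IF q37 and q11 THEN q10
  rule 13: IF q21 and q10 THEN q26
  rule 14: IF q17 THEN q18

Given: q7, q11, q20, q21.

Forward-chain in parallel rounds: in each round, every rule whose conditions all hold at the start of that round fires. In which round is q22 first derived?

4

[1] rule 1 [IF q20 THEN q31]; rule 3 [IF q7 and q11 THEN q16]; rule 10 [IF q20 THEN q29]. ⇒ new: q31, q16, q29.
[2] rule 6 [IF q16 and q20 THEN q37]. ⇒ new: q37.
[3] rule 11 [IF q37 and q31 THEN q8]; rule 12 [IF q37 and q11 THEN q10]. ⇒ new: q8, q10.
[4] rule 4 [IF q10 and q31 THEN q22]; rule 13 [IF q21 and q10 THEN q26]. ⇒ new: q22, q26.
q22 first appears in round 4.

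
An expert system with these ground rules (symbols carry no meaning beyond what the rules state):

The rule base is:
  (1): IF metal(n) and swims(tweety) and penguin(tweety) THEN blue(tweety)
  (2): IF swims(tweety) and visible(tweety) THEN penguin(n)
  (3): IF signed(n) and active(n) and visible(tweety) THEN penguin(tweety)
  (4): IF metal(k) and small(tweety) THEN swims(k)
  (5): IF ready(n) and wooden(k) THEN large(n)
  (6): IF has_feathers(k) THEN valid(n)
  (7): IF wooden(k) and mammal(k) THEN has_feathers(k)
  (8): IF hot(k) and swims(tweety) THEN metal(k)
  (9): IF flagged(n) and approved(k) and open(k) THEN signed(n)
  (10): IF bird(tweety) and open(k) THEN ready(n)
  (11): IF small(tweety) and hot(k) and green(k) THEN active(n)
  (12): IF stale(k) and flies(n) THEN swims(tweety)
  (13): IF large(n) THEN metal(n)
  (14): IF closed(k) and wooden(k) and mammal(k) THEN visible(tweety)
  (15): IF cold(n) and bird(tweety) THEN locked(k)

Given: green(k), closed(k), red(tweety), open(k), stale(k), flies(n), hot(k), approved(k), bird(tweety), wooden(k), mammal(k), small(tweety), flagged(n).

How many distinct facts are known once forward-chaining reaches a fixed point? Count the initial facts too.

27

Round 1 fires (7), (9), (10), (11), (12), (14), giving has_feathers(k), signed(n), ready(n), active(n), swims(tweety), visible(tweety).
Round 2 fires (2), (3), (5), (6), (8), giving penguin(n), penguin(tweety), large(n), valid(n), metal(k).
Round 3 fires (4), (13), giving swims(k), metal(n).
Round 4 fires (1), giving blue(tweety).
Closure: {active(n), approved(k), bird(tweety), blue(tweety), closed(k), flagged(n), flies(n), green(k), has_feathers(k), hot(k), large(n), mammal(k), metal(k), metal(n), open(k), penguin(n), penguin(tweety), ready(n), red(tweety), signed(n), small(tweety), stale(k), swims(k), swims(tweety), valid(n), visible(tweety), wooden(k)} — 27 facts.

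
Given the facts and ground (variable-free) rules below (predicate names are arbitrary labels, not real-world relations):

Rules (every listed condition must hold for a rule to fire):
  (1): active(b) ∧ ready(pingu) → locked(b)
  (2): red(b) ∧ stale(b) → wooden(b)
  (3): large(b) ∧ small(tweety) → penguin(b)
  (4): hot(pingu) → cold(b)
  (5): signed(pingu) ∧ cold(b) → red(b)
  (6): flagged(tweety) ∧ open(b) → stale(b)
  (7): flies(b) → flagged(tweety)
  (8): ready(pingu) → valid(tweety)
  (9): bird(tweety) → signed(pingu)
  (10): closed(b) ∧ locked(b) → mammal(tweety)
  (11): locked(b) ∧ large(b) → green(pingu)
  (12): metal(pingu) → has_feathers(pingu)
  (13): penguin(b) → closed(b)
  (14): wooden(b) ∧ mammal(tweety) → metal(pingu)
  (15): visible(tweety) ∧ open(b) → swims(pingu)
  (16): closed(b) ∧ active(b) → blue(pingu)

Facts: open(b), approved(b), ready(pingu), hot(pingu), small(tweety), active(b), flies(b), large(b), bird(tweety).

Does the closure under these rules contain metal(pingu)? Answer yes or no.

yes

Round 1: (1) [active(b) ∧ ready(pingu) → locked(b)]; (3) [large(b) ∧ small(tweety) → penguin(b)]; (4) [hot(pingu) → cold(b)]; (7) [flies(b) → flagged(tweety)]; (8) [ready(pingu) → valid(tweety)]; (9) [bird(tweety) → signed(pingu)]. New: locked(b), penguin(b), cold(b), flagged(tweety), valid(tweety), signed(pingu).
Round 2: (5) [signed(pingu) ∧ cold(b) → red(b)]; (6) [flagged(tweety) ∧ open(b) → stale(b)]; (11) [locked(b) ∧ large(b) → green(pingu)]; (13) [penguin(b) → closed(b)]. New: red(b), stale(b), green(pingu), closed(b).
Round 3: (2) [red(b) ∧ stale(b) → wooden(b)]; (10) [closed(b) ∧ locked(b) → mammal(tweety)]; (16) [closed(b) ∧ active(b) → blue(pingu)]. New: wooden(b), mammal(tweety), blue(pingu).
Round 4: (14) [wooden(b) ∧ mammal(tweety) → metal(pingu)]. New: metal(pingu).
Round 5: (12) [metal(pingu) → has_feathers(pingu)]. New: has_feathers(pingu).
metal(pingu) appears in round 4, so it is derivable.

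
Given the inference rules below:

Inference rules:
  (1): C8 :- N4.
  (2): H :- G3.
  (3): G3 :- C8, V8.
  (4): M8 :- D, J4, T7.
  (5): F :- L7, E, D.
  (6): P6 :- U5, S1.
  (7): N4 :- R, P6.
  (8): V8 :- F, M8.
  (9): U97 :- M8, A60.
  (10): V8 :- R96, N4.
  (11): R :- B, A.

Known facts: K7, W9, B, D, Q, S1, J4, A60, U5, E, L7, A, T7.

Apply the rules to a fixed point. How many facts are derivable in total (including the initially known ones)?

23

Round 1: (4) [M8 :- D, J4, T7.]; (5) [F :- L7, E, D.]; (6) [P6 :- U5, S1.]; (11) [R :- B, A.]. Adds M8, F, P6, R.
Round 2: (7) [N4 :- R, P6.]; (8) [V8 :- F, M8.]; (9) [U97 :- M8, A60.]. Adds N4, V8, U97.
Round 3: (1) [C8 :- N4.]. Adds C8.
Round 4: (3) [G3 :- C8, V8.]. Adds G3.
Round 5: (2) [H :- G3.]. Adds H.
Closure: {A, A60, B, C8, D, E, F, G3, H, J4, K7, L7, M8, N4, P6, Q, R, S1, T7, U5, U97, V8, W9} — 23 facts.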